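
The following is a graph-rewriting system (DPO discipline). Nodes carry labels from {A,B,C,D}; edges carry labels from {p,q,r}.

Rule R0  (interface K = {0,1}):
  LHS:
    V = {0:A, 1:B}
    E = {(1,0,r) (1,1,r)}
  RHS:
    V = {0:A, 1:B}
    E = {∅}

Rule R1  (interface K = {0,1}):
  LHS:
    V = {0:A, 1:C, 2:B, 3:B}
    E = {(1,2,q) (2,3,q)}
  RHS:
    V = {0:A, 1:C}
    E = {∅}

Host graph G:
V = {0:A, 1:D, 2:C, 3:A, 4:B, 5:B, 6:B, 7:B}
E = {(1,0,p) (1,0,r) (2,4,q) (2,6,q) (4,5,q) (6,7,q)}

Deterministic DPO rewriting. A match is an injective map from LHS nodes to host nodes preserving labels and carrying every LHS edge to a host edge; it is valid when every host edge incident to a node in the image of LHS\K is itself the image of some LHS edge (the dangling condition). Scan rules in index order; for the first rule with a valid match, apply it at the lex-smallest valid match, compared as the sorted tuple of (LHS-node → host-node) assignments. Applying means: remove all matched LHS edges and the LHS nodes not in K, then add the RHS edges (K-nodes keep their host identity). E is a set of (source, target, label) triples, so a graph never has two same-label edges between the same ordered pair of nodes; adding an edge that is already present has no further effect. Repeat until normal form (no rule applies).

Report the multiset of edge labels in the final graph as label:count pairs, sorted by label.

Answer: p:1 r:1

Derivation:
initial: |V|=8 |E|=6  E = 1-p->0 1-r->0 2-q->4 2-q->6 4-q->5 6-q->7
step 1: apply R1 at {0↦0, 1↦2, 2↦4, 3↦5}  → |V|=6 |E|=4  E = 1-p->0 1-r->0 2-q->6 6-q->7
step 2: apply R1 at {0↦0, 1↦2, 2↦6, 3↦7}  → |V|=4 |E|=2  E = 1-p->0 1-r->0
halt: no rule applies after step 2
NF edges: [(1, 0, 'p'), (1, 0, 'r')]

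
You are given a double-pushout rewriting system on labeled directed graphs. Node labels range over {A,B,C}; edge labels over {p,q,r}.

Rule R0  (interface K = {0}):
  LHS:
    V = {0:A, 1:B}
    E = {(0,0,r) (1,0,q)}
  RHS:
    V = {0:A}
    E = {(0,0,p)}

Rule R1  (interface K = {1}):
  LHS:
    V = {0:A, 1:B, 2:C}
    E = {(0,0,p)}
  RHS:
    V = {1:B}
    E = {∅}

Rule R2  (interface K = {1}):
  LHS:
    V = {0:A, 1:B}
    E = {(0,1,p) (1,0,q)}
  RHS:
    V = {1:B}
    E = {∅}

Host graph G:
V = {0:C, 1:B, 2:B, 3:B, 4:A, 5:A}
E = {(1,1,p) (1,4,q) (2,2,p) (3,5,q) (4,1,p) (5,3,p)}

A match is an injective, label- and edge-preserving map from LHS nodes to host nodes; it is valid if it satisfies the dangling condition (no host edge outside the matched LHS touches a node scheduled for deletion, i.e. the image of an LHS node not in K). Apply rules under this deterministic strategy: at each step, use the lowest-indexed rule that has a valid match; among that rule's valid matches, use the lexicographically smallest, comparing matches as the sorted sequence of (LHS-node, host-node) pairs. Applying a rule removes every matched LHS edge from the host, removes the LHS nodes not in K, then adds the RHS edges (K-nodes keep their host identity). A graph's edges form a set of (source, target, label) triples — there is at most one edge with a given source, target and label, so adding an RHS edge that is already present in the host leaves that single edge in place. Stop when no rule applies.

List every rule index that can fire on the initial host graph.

Answer: [R2]

Derivation:
R0: no valid match — LHS pattern not found
R1: no valid match — LHS pattern not found
R2: 2 valid matches — {0↦4, 1↦1}, {0↦5, 1↦3}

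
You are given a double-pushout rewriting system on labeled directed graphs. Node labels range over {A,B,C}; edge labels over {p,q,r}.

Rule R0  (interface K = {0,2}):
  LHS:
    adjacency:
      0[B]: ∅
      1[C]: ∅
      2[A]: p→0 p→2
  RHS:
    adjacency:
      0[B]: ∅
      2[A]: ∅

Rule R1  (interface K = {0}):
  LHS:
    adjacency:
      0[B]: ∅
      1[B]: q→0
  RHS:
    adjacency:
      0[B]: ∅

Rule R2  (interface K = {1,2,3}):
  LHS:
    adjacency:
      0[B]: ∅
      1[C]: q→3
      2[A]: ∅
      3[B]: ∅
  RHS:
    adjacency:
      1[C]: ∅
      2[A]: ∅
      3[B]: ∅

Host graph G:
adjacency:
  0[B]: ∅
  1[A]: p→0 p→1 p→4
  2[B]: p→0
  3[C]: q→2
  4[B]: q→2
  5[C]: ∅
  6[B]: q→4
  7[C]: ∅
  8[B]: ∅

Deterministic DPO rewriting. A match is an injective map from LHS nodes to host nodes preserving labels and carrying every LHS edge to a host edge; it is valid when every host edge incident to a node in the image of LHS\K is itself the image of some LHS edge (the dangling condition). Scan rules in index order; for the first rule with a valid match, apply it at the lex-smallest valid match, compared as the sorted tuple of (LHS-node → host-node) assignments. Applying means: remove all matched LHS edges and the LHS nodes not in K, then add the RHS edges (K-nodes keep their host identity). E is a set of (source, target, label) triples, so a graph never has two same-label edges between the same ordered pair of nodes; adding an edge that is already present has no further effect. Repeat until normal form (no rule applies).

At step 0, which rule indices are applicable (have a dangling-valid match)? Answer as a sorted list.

R0: 4 valid matches — {0↦0, 1↦5, 2↦1}, {0↦0, 1↦7, 2↦1}, {0↦4, 1↦5, 2↦1} (+1 more)
R1: 1 valid match — {0↦4, 1↦6}
R2: 1 valid match — {0↦8, 1↦3, 2↦1, 3↦2}

Answer: [R0,R1,R2]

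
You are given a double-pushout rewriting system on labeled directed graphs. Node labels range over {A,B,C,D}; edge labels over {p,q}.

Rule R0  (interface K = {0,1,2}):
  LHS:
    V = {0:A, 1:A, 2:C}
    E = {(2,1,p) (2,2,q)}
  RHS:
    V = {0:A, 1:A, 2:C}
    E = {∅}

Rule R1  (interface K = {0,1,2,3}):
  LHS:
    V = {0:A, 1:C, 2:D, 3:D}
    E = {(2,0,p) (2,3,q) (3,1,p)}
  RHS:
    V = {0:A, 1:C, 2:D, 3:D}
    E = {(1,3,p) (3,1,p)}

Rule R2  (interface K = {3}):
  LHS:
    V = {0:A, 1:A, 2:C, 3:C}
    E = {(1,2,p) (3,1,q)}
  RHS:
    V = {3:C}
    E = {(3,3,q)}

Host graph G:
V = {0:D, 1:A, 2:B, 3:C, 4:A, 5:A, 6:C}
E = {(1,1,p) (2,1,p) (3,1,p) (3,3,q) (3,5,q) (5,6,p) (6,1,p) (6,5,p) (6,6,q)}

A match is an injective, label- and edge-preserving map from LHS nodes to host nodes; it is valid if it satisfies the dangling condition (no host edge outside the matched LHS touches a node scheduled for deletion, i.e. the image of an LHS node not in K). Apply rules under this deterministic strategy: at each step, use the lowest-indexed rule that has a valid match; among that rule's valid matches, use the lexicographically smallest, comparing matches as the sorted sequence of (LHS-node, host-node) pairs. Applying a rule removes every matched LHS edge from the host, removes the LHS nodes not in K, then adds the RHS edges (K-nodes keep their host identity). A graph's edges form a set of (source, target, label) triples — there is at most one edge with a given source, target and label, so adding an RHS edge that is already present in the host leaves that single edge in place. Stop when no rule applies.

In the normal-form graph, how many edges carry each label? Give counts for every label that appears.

Answer: p:4 q:1

Steps:
[0] host  ⇒  7 nodes, 9 edges  {1-p->1 2-p->1 3-p->1 3-q->3 3-q->5 5-p->6 6-p->1 6-p->5 6-q->6}
[1] R0 @ {0↦1, 1↦5, 2↦6}  ⇒  7 nodes, 7 edges  {1-p->1 2-p->1 3-p->1 3-q->3 3-q->5 5-p->6 6-p->1}
[2] R0 @ {0↦4, 1↦1, 2↦3}  ⇒  7 nodes, 5 edges  {1-p->1 2-p->1 3-q->5 5-p->6 6-p->1}
final graph: no rule applies after step 2
NF edges: [(1, 1, 'p'), (2, 1, 'p'), (3, 5, 'q'), (5, 6, 'p'), (6, 1, 'p')]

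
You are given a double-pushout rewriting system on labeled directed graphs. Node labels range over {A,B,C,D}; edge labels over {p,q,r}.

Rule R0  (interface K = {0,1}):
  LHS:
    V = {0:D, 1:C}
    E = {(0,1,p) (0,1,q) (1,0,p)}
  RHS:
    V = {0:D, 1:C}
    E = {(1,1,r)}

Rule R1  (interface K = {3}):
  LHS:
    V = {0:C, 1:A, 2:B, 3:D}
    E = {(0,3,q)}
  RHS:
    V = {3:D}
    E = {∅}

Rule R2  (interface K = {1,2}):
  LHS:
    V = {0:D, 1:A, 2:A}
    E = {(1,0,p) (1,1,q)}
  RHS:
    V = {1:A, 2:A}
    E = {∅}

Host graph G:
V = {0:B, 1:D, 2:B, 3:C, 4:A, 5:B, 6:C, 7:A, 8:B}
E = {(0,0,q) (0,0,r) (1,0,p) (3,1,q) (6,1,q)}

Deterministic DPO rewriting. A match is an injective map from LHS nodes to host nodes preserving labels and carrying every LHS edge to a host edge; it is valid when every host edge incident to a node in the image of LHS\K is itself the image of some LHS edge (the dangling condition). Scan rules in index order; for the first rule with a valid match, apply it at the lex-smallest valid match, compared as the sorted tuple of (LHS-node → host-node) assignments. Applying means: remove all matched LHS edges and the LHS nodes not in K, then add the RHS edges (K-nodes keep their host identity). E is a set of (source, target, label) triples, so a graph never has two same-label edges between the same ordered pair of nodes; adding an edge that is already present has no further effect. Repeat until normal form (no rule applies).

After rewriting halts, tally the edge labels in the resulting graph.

initial: |V|=9 |E|=5  E = 0-q->0 0-r->0 1-p->0 3-q->1 6-q->1
step 1: apply R1 at {0↦3, 1↦4, 2↦2, 3↦1}  → |V|=6 |E|=4  E = 0-q->0 0-r->0 1-p->0 6-q->1
step 2: apply R1 at {0↦6, 1↦7, 2↦5, 3↦1}  → |V|=3 |E|=3  E = 0-q->0 0-r->0 1-p->0
final graph: no rule applies after step 2
NF edges: [(0, 0, 'q'), (0, 0, 'r'), (1, 0, 'p')]

Answer: p:1 q:1 r:1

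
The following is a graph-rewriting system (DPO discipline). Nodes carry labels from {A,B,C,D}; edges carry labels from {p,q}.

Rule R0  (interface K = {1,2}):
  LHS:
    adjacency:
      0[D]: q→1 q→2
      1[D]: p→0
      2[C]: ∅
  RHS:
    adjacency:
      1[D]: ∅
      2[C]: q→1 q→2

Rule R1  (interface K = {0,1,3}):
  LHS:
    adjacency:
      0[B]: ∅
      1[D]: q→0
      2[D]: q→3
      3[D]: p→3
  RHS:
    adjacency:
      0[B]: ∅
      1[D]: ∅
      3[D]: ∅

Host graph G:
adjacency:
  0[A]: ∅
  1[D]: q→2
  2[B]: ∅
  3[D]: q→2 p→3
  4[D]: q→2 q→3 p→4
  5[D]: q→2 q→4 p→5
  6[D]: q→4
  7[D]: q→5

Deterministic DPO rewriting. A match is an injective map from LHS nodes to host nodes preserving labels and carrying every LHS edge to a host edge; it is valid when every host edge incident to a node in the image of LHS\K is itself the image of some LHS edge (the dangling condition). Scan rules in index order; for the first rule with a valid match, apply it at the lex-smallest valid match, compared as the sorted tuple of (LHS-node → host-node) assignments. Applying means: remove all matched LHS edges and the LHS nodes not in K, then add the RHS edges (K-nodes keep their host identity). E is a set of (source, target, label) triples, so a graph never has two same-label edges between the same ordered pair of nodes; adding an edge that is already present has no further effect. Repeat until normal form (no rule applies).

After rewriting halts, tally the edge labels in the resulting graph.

Answer: p:1 q:4

Derivation:
start.  V:8 E:11  edges: 1-q->2 3-q->2 3-p->3 4-q->2 4-q->3 4-p->4 5-q->2 5-q->4 5-p->5 6-q->4 7-q->5
1. fire R1 via {0↦2, 1↦1, 2↦6, 3↦4}  →  V:7 E:8  edges: 3-q->2 3-p->3 4-q->2 4-q->3 5-q->2 5-q->4 5-p->5 7-q->5
2. fire R1 via {0↦2, 1↦3, 2↦7, 3↦5}  →  V:6 E:5  edges: 3-p->3 4-q->2 4-q->3 5-q->2 5-q->4
halt: no rule applies after step 2
NF edges: [(3, 3, 'p'), (4, 2, 'q'), (4, 3, 'q'), (5, 2, 'q'), (5, 4, 'q')]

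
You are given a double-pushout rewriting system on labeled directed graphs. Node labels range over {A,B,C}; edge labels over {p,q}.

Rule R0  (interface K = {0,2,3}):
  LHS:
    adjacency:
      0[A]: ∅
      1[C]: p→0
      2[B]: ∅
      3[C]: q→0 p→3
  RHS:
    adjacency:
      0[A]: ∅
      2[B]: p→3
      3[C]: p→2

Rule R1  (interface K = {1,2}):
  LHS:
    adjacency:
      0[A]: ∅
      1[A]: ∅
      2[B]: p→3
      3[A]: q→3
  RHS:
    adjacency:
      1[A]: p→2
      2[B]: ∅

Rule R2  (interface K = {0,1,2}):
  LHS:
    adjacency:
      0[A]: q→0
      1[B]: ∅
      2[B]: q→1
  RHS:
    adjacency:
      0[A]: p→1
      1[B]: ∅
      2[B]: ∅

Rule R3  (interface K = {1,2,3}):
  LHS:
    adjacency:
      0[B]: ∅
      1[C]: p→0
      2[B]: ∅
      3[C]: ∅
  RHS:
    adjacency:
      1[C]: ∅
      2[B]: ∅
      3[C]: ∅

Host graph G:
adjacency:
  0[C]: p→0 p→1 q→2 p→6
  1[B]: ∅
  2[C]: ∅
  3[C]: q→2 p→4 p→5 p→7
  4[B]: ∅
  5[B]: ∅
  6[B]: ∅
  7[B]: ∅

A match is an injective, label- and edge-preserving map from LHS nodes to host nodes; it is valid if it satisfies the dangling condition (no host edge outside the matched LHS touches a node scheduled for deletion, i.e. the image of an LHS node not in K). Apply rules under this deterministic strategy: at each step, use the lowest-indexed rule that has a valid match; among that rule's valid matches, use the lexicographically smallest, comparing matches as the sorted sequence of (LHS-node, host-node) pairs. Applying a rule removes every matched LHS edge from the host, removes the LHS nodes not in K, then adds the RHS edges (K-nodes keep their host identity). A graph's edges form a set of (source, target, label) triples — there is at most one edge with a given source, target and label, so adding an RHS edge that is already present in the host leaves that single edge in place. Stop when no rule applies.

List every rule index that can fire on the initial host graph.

R0: no valid match — LHS pattern not found
R1: no valid match — LHS pattern not found
R2: no valid match — LHS pattern not found
R3: 40 valid matches — {0↦1, 1↦0, 2↦4, 3↦2}, {0↦1, 1↦0, 2↦4, 3↦3}, {0↦1, 1↦0, 2↦5, 3↦2} (+37 more)

Answer: [R3]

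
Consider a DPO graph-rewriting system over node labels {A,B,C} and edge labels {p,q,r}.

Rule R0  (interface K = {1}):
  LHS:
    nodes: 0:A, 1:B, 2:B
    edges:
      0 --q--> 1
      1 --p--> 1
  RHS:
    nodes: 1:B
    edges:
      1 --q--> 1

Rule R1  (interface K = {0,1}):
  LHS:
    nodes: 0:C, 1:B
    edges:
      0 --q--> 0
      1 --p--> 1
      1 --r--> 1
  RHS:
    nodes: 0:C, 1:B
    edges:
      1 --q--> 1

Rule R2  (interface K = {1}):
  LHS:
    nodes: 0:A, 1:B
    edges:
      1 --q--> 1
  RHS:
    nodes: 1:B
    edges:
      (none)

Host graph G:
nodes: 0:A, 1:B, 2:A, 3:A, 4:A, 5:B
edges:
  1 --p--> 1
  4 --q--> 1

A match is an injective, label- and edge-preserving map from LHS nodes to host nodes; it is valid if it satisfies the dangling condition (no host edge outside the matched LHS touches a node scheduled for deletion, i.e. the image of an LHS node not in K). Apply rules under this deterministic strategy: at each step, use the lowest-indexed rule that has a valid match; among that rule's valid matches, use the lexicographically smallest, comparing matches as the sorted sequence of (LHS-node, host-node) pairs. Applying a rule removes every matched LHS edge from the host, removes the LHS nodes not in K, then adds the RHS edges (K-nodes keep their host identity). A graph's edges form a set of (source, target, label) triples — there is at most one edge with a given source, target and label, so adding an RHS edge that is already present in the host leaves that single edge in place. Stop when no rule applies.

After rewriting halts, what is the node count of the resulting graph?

[0] host  ⇒  6 nodes, 2 edges  {1-p->1 4-q->1}
[1] R0 @ {0↦4, 1↦1, 2↦5}  ⇒  4 nodes, 1 edges  {1-q->1}
[2] R2 @ {0↦0, 1↦1}  ⇒  3 nodes, 0 edges  {∅}
normal form: no rule applies after step 2
NF nodes: {1:B, 2:A, 3:A}

Answer: 3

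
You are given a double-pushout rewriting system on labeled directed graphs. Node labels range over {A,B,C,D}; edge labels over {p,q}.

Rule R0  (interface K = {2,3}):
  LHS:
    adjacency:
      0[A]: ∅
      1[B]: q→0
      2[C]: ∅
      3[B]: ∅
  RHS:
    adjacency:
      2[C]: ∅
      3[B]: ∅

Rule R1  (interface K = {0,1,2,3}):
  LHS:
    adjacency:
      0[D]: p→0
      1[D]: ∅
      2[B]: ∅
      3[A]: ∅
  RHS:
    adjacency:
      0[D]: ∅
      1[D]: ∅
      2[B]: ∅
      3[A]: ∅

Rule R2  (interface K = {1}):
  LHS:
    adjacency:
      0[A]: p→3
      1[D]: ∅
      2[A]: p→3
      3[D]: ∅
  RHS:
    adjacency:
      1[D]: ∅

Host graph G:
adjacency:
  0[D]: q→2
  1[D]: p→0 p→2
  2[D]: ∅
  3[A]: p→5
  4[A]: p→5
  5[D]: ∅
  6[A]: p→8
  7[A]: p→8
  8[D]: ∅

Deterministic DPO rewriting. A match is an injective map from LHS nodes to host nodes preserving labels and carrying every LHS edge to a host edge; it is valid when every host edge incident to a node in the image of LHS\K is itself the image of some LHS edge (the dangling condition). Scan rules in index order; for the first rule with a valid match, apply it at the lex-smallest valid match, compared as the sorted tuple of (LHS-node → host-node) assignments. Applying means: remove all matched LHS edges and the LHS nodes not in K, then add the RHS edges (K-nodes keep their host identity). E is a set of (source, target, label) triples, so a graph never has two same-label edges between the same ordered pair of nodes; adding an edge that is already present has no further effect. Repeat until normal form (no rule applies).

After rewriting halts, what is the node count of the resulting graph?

initial: |V|=9 |E|=7  E = 0-q->2 1-p->0 1-p->2 3-p->5 4-p->5 6-p->8 7-p->8
step 1: apply R2 at {0↦3, 1↦0, 2↦4, 3↦5}  → |V|=6 |E|=5  E = 0-q->2 1-p->0 1-p->2 6-p->8 7-p->8
step 2: apply R2 at {0↦6, 1↦0, 2↦7, 3↦8}  → |V|=3 |E|=3  E = 0-q->2 1-p->0 1-p->2
halt: no rule applies after step 2
NF nodes: {0:D, 1:D, 2:D}

Answer: 3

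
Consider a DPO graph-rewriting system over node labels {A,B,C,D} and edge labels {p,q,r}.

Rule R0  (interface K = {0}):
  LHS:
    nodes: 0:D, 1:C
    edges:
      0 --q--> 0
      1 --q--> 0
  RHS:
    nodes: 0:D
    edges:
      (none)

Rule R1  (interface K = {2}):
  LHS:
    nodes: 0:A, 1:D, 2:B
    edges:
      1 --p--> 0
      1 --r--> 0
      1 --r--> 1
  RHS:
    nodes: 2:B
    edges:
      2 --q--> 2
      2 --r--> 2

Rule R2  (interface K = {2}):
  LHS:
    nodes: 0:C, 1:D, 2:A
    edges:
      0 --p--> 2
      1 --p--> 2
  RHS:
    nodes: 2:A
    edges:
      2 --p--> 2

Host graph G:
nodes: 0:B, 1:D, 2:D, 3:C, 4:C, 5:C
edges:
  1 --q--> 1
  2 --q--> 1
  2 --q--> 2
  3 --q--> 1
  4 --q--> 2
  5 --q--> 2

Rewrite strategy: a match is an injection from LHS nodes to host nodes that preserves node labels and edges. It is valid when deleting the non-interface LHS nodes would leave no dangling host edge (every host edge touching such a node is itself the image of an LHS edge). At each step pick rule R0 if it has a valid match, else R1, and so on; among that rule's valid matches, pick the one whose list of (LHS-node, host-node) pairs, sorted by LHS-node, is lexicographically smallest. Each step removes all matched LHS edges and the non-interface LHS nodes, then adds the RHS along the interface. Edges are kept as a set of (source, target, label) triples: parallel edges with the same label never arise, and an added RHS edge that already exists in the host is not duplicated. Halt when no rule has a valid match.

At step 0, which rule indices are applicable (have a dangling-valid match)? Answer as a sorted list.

R0: 3 valid matches — {0↦1, 1↦3}, {0↦2, 1↦4}, {0↦2, 1↦5}
R1: no valid match — LHS pattern not found
R2: no valid match — LHS pattern not found

Answer: [R0]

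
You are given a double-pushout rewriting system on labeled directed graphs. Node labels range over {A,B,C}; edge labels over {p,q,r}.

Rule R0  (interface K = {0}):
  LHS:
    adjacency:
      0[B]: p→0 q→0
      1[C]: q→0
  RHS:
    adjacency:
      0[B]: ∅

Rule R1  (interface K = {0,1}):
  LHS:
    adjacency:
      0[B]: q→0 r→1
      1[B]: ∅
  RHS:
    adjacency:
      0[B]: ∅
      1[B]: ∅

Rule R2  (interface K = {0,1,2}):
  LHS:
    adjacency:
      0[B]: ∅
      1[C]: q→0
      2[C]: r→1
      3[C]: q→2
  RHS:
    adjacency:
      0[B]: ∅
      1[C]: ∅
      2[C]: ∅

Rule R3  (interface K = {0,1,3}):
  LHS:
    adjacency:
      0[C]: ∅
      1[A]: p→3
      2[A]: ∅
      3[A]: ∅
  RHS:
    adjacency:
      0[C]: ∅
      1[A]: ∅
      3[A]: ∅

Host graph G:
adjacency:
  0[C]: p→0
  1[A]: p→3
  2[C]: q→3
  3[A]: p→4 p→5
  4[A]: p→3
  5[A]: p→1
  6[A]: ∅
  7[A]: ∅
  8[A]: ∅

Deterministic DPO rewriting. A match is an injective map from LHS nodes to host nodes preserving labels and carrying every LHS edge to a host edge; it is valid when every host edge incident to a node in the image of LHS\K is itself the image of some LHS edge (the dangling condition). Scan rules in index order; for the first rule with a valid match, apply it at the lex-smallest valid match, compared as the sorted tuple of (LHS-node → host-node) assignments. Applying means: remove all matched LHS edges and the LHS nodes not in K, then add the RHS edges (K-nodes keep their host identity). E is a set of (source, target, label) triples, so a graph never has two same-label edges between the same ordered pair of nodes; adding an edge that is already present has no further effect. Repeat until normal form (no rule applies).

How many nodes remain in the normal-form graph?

Answer: 6

Derivation:
initial: |V|=9 |E|=7  E = 0-p->0 1-p->3 2-q->3 3-p->4 3-p->5 4-p->3 5-p->1
step 1: apply R3 at {0↦0, 1↦1, 2↦6, 3↦3}  → |V|=8 |E|=6  E = 0-p->0 2-q->3 3-p->4 3-p->5 4-p->3 5-p->1
step 2: apply R3 at {0↦0, 1↦3, 2↦7, 3↦4}  → |V|=7 |E|=5  E = 0-p->0 2-q->3 3-p->5 4-p->3 5-p->1
step 3: apply R3 at {0↦0, 1↦3, 2↦8, 3↦5}  → |V|=6 |E|=4  E = 0-p->0 2-q->3 4-p->3 5-p->1
final graph: no rule applies after step 3
NF nodes: {0:C, 1:A, 2:C, 3:A, 4:A, 5:A}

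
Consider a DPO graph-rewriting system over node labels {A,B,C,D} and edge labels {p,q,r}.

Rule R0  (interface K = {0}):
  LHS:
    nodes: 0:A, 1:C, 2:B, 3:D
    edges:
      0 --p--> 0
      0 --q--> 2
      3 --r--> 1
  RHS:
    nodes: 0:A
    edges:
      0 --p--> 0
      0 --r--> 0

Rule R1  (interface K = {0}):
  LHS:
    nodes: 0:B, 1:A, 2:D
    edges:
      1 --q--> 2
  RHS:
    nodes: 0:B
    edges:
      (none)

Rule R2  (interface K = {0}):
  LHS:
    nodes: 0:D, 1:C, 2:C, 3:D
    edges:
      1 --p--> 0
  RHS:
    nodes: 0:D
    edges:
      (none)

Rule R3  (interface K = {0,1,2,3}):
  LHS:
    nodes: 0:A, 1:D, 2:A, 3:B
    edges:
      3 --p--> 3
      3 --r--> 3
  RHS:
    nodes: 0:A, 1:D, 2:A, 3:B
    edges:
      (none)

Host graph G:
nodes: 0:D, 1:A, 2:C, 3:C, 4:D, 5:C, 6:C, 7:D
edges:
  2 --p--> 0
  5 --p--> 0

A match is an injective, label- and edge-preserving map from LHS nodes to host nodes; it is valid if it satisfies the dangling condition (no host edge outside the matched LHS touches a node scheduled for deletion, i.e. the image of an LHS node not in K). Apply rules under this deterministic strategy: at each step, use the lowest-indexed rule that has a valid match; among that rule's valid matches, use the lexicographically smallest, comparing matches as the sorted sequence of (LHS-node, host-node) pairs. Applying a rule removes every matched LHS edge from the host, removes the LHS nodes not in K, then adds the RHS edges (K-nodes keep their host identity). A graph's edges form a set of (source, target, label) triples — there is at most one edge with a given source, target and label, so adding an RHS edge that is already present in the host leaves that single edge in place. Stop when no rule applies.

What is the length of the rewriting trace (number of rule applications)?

Answer: 2

Rewrite trace:
start.  V:8 E:2  edges: 2-p->0 5-p->0
1. fire R2 via {0↦0, 1↦2, 2↦3, 3↦4}  →  V:5 E:1  edges: 5-p->0
2. fire R2 via {0↦0, 1↦5, 2↦6, 3↦7}  →  V:2 E:0  edges: ∅
final graph: no rule applies after step 2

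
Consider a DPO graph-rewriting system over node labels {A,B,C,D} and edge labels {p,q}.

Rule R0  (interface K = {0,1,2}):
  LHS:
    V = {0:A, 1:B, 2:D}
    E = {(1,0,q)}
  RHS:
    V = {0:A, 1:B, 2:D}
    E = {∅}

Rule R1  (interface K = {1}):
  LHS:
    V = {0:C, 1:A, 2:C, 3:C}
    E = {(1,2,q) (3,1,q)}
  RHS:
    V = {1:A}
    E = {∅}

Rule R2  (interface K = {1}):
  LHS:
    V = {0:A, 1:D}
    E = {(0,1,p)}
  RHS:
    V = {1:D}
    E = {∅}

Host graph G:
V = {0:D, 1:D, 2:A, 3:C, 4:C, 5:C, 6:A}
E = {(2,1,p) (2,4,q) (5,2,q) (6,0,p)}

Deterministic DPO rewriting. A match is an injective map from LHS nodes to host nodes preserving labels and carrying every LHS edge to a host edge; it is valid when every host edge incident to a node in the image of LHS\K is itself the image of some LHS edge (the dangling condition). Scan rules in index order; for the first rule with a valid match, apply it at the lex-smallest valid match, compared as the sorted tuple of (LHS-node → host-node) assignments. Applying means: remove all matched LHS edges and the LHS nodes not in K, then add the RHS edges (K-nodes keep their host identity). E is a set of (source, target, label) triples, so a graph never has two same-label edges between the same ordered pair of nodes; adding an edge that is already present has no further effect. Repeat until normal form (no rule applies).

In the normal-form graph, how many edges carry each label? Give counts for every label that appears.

[0] host  ⇒  7 nodes, 4 edges  {2-p->1 2-q->4 5-q->2 6-p->0}
[1] R1 @ {0↦3, 1↦2, 2↦4, 3↦5}  ⇒  4 nodes, 2 edges  {2-p->1 6-p->0}
[2] R2 @ {0↦2, 1↦1}  ⇒  3 nodes, 1 edges  {6-p->0}
[3] R2 @ {0↦6, 1↦0}  ⇒  2 nodes, 0 edges  {∅}
normal form: no rule applies after step 3
NF edges: []

Answer: (no edges)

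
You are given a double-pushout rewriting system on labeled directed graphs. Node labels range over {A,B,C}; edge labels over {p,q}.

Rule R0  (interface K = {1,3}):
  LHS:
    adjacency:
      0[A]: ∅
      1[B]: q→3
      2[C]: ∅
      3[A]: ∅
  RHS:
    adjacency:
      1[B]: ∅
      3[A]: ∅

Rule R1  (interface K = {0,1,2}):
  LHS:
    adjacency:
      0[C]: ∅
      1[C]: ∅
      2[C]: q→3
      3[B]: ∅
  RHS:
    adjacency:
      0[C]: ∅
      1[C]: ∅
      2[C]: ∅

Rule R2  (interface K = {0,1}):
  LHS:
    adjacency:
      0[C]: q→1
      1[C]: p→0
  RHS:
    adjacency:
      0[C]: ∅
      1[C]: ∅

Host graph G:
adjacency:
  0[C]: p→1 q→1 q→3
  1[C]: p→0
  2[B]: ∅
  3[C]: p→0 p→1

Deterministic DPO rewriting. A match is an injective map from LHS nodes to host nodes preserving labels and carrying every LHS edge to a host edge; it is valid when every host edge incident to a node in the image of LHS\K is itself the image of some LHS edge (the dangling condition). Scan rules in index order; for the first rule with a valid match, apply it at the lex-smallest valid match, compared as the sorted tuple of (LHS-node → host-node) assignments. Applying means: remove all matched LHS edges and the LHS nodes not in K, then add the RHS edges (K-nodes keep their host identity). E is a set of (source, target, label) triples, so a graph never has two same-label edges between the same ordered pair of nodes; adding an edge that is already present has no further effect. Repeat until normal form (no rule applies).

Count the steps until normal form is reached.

initial: |V|=4 |E|=6  E = 0-p->1 0-q->1 0-q->3 1-p->0 3-p->0 3-p->1
step 1: apply R2 at {0↦0, 1↦1}  → |V|=4 |E|=4  E = 0-p->1 0-q->3 3-p->0 3-p->1
step 2: apply R2 at {0↦0, 1↦3}  → |V|=4 |E|=2  E = 0-p->1 3-p->1
halt: no rule applies after step 2

Answer: 2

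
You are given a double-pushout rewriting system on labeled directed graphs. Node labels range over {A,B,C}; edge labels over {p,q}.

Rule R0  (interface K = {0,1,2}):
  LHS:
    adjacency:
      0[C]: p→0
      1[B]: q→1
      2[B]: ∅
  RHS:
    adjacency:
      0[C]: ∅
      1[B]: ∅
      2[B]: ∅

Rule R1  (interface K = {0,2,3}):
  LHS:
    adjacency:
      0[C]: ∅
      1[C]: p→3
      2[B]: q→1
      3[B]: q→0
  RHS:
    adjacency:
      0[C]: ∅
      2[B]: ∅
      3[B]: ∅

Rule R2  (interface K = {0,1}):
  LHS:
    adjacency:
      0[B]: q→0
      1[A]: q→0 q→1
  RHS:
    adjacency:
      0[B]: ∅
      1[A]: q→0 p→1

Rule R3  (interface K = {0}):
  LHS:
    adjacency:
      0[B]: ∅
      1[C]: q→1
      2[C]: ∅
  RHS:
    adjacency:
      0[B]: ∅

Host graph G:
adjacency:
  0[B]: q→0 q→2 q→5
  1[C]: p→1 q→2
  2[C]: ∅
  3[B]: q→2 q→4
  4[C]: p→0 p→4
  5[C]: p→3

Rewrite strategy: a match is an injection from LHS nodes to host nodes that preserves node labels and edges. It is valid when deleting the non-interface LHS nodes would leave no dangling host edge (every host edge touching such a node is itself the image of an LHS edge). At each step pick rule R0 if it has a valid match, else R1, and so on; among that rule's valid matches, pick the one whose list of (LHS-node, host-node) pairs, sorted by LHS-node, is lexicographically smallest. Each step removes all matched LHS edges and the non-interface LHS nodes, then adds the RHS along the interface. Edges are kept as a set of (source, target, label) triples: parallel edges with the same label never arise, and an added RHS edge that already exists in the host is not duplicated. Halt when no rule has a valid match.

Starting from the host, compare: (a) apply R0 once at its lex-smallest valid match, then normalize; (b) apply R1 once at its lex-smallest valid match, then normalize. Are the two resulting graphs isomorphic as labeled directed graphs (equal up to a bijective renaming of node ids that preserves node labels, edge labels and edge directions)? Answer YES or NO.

branch R0-first: apply at {0↦1, 1↦0, 2↦3} → |E|=8, then 1 more step(s) → NF |V|=5 |E|=5 V={0:B, 1:C, 2:C, 3:B, 4:C} E=0-q->2 1-q->2 3-q->4 4-p->0 4-p->4
branch R1-first: apply at {0↦2, 1↦5, 2↦0, 3↦3} → |E|=7, then 1 more step(s) → NF |V|=5 |E|=5 V={0:B, 1:C, 2:C, 3:B, 4:C} E=0-q->2 1-q->2 3-q->4 4-p->0 4-p->4
graphs isomorphic (equal up to label-preserving node renaming)

Answer: YES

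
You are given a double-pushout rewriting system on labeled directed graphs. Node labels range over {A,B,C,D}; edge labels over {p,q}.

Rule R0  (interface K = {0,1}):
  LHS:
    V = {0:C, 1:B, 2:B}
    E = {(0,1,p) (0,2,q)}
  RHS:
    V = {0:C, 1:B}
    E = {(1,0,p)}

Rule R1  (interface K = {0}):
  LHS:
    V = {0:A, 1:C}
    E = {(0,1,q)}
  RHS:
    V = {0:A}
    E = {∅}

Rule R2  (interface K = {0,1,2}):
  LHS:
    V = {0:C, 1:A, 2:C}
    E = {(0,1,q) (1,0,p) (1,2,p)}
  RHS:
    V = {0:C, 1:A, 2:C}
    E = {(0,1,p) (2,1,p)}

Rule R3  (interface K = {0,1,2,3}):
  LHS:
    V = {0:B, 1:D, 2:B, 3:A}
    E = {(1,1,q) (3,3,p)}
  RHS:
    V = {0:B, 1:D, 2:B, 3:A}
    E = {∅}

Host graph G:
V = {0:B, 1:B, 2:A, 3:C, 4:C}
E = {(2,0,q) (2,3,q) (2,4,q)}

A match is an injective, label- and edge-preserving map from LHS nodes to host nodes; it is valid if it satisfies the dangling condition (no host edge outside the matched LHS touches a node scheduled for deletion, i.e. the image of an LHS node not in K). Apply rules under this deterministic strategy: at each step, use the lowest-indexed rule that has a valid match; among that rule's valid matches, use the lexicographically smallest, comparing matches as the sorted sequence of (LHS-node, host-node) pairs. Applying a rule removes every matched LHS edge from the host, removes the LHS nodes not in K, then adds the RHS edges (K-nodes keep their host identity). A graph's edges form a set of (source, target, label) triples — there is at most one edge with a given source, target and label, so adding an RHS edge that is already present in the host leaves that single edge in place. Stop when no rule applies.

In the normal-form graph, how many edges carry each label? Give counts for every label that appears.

Answer: q:1

Steps:
initial: |V|=5 |E|=3  E = 2-q->0 2-q->3 2-q->4
step 1: apply R1 at {0↦2, 1↦3}  → |V|=4 |E|=2  E = 2-q->0 2-q->4
step 2: apply R1 at {0↦2, 1↦4}  → |V|=3 |E|=1  E = 2-q->0
final graph: no rule applies after step 2
NF edges: [(2, 0, 'q')]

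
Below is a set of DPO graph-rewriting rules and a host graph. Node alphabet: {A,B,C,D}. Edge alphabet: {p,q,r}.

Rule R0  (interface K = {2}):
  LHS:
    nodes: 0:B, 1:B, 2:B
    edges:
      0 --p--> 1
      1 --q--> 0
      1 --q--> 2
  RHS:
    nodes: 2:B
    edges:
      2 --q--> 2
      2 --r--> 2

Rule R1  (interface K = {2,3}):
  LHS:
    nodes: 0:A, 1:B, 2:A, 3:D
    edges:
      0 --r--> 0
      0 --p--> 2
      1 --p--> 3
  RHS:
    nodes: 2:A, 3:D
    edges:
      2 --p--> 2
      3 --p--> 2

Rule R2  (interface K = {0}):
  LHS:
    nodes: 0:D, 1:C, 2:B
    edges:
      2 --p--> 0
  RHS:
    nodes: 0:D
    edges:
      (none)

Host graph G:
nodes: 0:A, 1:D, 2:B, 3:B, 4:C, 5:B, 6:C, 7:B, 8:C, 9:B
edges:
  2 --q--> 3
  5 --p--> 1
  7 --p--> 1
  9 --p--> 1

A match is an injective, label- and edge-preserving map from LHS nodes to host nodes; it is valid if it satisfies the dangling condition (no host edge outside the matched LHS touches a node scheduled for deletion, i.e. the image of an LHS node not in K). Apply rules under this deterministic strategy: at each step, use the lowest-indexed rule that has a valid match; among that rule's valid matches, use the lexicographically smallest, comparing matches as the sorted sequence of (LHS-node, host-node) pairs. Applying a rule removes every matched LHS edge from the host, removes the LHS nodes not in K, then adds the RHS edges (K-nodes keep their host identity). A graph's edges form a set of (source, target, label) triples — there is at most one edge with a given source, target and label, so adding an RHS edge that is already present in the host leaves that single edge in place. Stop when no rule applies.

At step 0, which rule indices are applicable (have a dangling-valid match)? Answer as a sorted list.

Answer: [R2]

Rewrite trace:
R0: no valid match — LHS pattern not found
R1: no valid match — LHS pattern not found
R2: 9 valid matches — {0↦1, 1↦4, 2↦5}, {0↦1, 1↦4, 2↦7}, {0↦1, 1↦4, 2↦9} (+6 more)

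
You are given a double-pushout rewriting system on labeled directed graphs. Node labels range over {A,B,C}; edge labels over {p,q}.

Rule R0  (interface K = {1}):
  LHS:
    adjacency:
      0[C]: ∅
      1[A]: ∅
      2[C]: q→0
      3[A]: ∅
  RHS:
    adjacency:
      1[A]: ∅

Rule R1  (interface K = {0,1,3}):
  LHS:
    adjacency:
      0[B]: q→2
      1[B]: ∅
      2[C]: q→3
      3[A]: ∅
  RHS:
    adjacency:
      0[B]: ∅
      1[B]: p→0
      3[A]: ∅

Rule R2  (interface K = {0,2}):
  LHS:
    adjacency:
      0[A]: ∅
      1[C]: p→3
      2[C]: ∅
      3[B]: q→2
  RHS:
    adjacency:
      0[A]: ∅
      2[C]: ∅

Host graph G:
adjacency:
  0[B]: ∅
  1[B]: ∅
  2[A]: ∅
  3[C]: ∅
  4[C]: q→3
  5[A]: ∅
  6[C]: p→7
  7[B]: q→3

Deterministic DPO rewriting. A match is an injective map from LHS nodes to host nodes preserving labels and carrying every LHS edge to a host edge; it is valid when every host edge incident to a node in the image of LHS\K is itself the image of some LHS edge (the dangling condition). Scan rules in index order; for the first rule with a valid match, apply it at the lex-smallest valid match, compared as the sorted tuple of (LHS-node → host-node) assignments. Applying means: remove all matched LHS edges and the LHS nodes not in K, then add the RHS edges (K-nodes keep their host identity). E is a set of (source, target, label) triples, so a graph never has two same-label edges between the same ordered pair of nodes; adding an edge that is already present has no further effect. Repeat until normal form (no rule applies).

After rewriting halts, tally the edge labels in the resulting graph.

Answer: (no edges)

Rewrite trace:
initial: |V|=8 |E|=3  E = 4-q->3 6-p->7 7-q->3
step 1: apply R2 at {0↦2, 1↦6, 2↦3, 3↦7}  → |V|=6 |E|=1  E = 4-q->3
step 2: apply R0 at {0↦3, 1↦2, 2↦4, 3↦5}  → |V|=3 |E|=0  E = ∅
halt: no rule applies after step 2
NF edges: []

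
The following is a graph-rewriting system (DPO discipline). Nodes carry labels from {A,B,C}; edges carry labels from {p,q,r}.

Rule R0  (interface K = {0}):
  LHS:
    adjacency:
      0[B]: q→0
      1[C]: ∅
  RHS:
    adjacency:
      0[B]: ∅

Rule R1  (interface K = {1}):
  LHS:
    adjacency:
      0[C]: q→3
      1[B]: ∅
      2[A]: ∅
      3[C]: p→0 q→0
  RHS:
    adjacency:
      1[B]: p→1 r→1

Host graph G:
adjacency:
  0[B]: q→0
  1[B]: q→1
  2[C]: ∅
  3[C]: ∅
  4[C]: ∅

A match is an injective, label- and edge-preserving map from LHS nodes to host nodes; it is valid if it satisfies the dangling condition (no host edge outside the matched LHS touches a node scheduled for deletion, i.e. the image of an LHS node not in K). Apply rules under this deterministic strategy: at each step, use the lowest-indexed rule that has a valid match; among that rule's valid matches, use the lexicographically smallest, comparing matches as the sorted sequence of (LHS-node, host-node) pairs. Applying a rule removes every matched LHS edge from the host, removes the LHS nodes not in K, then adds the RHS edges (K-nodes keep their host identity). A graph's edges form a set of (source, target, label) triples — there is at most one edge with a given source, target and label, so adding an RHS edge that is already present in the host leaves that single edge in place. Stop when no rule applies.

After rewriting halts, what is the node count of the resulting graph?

Answer: 3

Derivation:
initial: |V|=5 |E|=2  E = 0-q->0 1-q->1
step 1: apply R0 at {0↦0, 1↦2}  → |V|=4 |E|=1  E = 1-q->1
step 2: apply R0 at {0↦1, 1↦3}  → |V|=3 |E|=0  E = ∅
normal form: no rule applies after step 2
NF nodes: {0:B, 1:B, 4:C}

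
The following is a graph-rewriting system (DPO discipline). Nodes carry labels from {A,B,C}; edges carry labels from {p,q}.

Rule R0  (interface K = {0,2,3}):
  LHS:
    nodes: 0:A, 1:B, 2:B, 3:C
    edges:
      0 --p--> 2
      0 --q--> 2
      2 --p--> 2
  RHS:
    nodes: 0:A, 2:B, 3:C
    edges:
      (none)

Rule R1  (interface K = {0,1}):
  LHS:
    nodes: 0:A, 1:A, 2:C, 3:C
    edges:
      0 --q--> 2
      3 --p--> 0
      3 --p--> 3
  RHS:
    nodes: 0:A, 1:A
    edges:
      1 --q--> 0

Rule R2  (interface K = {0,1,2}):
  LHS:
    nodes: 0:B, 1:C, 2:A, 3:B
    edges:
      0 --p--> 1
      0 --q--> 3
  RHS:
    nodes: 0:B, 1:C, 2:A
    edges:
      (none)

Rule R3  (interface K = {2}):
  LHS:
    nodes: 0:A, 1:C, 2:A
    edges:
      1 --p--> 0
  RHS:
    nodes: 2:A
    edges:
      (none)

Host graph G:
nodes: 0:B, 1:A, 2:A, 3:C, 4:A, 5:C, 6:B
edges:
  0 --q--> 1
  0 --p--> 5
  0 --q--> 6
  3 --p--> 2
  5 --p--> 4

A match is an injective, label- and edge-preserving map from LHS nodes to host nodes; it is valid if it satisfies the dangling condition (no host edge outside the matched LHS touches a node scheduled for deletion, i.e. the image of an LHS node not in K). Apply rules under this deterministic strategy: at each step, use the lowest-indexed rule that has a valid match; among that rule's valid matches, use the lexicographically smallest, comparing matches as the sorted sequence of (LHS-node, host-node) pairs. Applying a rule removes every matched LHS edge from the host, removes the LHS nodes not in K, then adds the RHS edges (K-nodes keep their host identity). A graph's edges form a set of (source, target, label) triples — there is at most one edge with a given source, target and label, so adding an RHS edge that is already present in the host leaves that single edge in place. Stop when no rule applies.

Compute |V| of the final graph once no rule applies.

start.  V:7 E:5  edges: 0-q->1 0-p->5 0-q->6 3-p->2 5-p->4
1. fire R2 via {0↦0, 1↦5, 2↦1, 3↦6}  →  V:6 E:3  edges: 0-q->1 3-p->2 5-p->4
2. fire R3 via {0↦2, 1↦3, 2↦1}  →  V:4 E:2  edges: 0-q->1 5-p->4
3. fire R3 via {0↦4, 1↦5, 2↦1}  →  V:2 E:1  edges: 0-q->1
normal form: no rule applies after step 3
NF nodes: {0:B, 1:A}

Answer: 2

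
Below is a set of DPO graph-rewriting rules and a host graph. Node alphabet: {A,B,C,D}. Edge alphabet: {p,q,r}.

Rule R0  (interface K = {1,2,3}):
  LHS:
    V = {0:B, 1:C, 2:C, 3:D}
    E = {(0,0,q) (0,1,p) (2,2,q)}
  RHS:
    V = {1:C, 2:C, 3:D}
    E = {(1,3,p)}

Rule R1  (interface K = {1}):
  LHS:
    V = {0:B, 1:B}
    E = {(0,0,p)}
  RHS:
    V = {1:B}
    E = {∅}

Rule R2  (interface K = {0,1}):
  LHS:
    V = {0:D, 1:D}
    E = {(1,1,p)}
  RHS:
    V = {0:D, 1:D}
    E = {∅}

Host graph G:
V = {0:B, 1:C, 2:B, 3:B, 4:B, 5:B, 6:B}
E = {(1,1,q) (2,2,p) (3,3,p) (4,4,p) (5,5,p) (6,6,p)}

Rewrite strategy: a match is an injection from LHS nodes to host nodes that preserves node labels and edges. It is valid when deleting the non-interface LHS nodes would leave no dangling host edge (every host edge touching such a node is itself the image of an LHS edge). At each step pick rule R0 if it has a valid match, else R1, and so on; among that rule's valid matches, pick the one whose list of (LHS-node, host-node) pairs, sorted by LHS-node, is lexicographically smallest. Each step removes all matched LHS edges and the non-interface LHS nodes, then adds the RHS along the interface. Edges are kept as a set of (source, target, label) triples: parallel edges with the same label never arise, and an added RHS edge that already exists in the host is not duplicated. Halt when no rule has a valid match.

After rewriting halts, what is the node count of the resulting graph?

[0] host  ⇒  7 nodes, 6 edges  {1-q->1 2-p->2 3-p->3 4-p->4 5-p->5 6-p->6}
[1] R1 @ {0↦2, 1↦0}  ⇒  6 nodes, 5 edges  {1-q->1 3-p->3 4-p->4 5-p->5 6-p->6}
[2] R1 @ {0↦3, 1↦0}  ⇒  5 nodes, 4 edges  {1-q->1 4-p->4 5-p->5 6-p->6}
[3] R1 @ {0↦4, 1↦0}  ⇒  4 nodes, 3 edges  {1-q->1 5-p->5 6-p->6}
[4] R1 @ {0↦5, 1↦0}  ⇒  3 nodes, 2 edges  {1-q->1 6-p->6}
[5] R1 @ {0↦6, 1↦0}  ⇒  2 nodes, 1 edges  {1-q->1}
normal form: no rule applies after step 5
NF nodes: {0:B, 1:C}

Answer: 2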